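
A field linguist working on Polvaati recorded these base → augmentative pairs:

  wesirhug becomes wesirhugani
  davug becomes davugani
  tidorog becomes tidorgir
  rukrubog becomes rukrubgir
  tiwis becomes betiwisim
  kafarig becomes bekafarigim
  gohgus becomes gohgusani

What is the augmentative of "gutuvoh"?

gutuvhir

kafarig and rukrubog both end in -g yet inflect differently (bekafarigim, rukrubgir), so the final letter is not what conditions the rule; the last vowel is.
"gutuvoh" has last vowel 'o'. The stems whose last vowel is 'o' (rukrubog → rukrubgir, tidorog → tidorgir) delete the last vowel and add -ir.
The other patterns: stems whose last vowel is 'i' add be- … -im around the stem; stems whose last vowel is 'u' add -ani.
So gutuvoh → gutuvhir.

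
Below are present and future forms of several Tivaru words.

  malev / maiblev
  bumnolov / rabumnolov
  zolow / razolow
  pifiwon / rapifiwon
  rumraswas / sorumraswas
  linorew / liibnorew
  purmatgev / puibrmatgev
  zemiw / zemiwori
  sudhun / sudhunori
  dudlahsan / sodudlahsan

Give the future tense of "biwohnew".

biibwohnew

"biwohnew" has last vowel 'e'. The stems whose last vowel is 'e' (malev → maiblev, linorew → liibnorew, purmatgev → puibrmatgev) insert -ib- after the first vowel.
So biwohnew → biibwohnew.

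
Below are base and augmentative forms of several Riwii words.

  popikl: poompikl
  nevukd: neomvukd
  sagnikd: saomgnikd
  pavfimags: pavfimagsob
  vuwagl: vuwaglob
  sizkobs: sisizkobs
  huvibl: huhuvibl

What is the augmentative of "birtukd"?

biomrtukd

popikl and vuwagl both end in -l yet inflect differently (poompikl, vuwaglob), so the final letter is not what conditions the rule; the second-to-last letter is.
"birtukd" has second-to-last letter 'k'. The stems whose second-to-last letter is 'k' (popikl → poompikl, nevukd → neomvukd, sagnikd → saomgnikd) insert -om- after the first vowel.
The other patterns: stems whose second-to-last letter is 'g' add -ob; stems whose second-to-last letter is 'b' repeat the first consonant+vowel as a prefix.
So birtukd → biomrtukd.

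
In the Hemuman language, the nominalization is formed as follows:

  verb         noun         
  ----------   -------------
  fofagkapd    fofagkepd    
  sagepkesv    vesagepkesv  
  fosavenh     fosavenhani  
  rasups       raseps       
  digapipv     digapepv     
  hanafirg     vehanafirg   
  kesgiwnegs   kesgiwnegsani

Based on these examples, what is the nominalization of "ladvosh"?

veladvosh

"ladvosh" has second-to-last letter 's'. The one such stem in the data (sagepkesv → vesagepkesv) adds the prefix ve-, so the same rule applies.
The other patterns: stems whose second-to-last letter is 'g' or 'n' add -ani; stems whose second-to-last letter is 'p' change the last vowel to 'e'.
So ladvosh → veladvosh.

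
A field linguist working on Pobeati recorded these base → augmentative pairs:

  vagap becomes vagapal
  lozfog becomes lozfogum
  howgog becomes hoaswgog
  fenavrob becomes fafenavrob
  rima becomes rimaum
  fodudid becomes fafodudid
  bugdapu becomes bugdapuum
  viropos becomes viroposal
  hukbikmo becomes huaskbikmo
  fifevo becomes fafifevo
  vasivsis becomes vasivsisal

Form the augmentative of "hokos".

"hokos" begins with h-. The stems beginning with h- (hukbikmo → huaskbikmo, howgog → hoaswgog) insert -as- after the first vowel.
The other patterns: stems beginning with v- add -al; stems beginning with f- add the prefix fa-; stems beginning with b-, l- or r- add -um.
So hokos → hoaskos.

hoaskos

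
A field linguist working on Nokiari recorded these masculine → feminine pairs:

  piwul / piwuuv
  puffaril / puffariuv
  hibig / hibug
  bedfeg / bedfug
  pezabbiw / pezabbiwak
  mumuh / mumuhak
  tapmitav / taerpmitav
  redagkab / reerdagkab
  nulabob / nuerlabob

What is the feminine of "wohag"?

puffaril and hibig both have last vowel 'i' yet inflect differently (puffariuv, hibug), so the last vowel is not what conditions the rule; the final letter is.
"wohag" ends in -g. The stems ending in -g (hibig → hibug, bedfeg → bedfug) change the last vowel to 'u'.
So wohag → wohug.

wohug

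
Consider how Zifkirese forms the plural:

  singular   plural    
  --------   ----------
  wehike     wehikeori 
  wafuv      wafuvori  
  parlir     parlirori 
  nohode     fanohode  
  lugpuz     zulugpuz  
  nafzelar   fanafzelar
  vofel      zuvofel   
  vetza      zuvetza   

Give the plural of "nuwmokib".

"nuwmokib" begins with n-. The stems beginning with n- (nafzelar → fanafzelar, nohode → fanohode) add the prefix fa-.
The other patterns: stems beginning with p- or w- add -ori; stems beginning with l- or v- add the prefix zu-.
So nuwmokib → fanuwmokib.

fanuwmokib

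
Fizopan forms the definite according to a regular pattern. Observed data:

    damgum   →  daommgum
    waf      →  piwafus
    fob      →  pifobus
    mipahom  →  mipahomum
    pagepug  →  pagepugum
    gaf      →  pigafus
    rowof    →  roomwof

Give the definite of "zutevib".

"zutevib" has 3 vowels. The stems with 3 vowels (mipahom → mipahomum, pagepug → pagepugum) add -um.
The other patterns: stems with 1 vowel add pi- … -us around the stem; stems with 2 vowels insert -om- after the first vowel.
So zutevib → zutevibum.

zutevibum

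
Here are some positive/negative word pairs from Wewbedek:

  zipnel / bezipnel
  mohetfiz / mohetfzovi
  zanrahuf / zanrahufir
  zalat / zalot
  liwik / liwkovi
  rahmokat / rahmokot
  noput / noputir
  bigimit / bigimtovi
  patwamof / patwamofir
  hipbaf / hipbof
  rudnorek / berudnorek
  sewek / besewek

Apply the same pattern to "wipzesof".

bigimit and rahmokat both end in -t yet inflect differently (bigimtovi, rahmokot), so the final letter is not what conditions the rule; the last vowel is.
"wipzesof" has last vowel 'o'. The one such stem in the data (patwamof → patwamofir) adds -ir, so the same rule applies.
So wipzesof → wipzesofir.

wipzesofir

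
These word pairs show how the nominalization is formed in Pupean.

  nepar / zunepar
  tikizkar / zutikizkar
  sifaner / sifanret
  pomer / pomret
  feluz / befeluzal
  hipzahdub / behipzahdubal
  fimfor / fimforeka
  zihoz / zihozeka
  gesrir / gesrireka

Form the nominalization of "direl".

nepar and sifaner both end in -r yet inflect differently (zunepar, sifanret), so the final letter is not what conditions the rule; the last vowel is.
"direl" has last vowel 'e'. The stems whose last vowel is 'e' (sifaner → sifanret, pomer → pomret) delete the last vowel and add -et.
The other patterns: stems whose last vowel is 'a' add the prefix zu-; stems whose last vowel is 'u' add be- … -al around the stem; stems whose last vowel is 'i' or 'o' add -eka.
So direl → dirlet.

dirlet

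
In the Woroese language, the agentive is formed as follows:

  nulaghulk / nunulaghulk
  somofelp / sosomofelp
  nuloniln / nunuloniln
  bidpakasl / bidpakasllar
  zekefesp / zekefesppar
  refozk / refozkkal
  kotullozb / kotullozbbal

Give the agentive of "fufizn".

fufiznnal

"fufizn" has second-to-last letter 'z'. The stems whose second-to-last letter is 'z' (refozk → refozkkal, kotullozb → kotullozbbal) double the final consonant and add -al.
So fufizn → fufiznnal.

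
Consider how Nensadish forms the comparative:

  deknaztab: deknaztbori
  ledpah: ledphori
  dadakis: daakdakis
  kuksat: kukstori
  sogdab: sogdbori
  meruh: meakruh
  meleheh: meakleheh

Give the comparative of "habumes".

ledpah and meleheh both end in -h yet inflect differently (ledphori, meakleheh), so the final letter is not what conditions the rule; the last vowel is.
"habumes" has last vowel 'e'. The one such stem in the data (meleheh → meakleheh) inserts -ak- after the first vowel (as do dadakis, meruh), so the same rule applies.
So habumes → haakbumes.

haakbumes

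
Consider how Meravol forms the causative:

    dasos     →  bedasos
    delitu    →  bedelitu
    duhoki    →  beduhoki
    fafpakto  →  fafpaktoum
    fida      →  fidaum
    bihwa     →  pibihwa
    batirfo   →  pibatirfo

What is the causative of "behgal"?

pibehgal

fida and bihwa both end in -a yet inflect differently (fidaum, pibihwa), so the final letter is not what conditions the rule; the first letter is.
"behgal" begins with b-. The stems beginning with b- (bihwa → pibihwa, batirfo → pibatirfo) add the prefix pi-.
The other patterns: stems beginning with d- add the prefix be-; stems beginning with f- add -um.
So behgal → pibehgal.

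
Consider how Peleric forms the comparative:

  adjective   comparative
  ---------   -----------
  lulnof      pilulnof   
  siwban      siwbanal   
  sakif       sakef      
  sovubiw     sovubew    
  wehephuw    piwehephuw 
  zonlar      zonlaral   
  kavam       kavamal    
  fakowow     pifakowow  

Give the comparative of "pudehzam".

pudehzamal

sovubiw and fakowow both end in -w yet inflect differently (sovubew, pifakowow), so the final letter is not what conditions the rule; the last vowel is.
"pudehzam" has last vowel 'a'. The stems whose last vowel is 'a' (kavam → kavamal, siwban → siwbanal, zonlar → zonlaral) add -al.
The other patterns: stems whose last vowel is 'i' change the last vowel to 'e'; stems whose last vowel is 'o' or 'u' add the prefix pi-.
So pudehzam → pudehzamal.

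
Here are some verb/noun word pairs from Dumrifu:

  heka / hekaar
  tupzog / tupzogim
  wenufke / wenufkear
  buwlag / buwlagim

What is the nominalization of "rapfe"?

"rapfe" ends in a vowel. The stems ending in a vowel (heka → hekaar, wenufke → wenufkear) add -ar.
So rapfe → rapfear.

rapfear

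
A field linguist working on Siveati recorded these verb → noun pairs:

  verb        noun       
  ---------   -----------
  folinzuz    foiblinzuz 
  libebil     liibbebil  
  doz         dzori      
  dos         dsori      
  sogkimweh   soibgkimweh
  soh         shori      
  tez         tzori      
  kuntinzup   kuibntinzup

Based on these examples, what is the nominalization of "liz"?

"liz" has 1 vowel. The stems with 1 vowel (tez → tzori, soh → shori, dos → dsori) delete the last vowel and add -ori.
So liz → lzori.

lzori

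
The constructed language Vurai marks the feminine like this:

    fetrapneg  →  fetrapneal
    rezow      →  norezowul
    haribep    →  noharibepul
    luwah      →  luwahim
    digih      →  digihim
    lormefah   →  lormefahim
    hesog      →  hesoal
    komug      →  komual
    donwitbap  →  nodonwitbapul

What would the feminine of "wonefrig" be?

fetrapneg and haribep both have last vowel 'e' yet inflect differently (fetrapneal, noharibepul), so the last vowel is not what conditions the rule; the final letter is.
"wonefrig" ends in -g. The stems ending in -g (komug → komual, hesog → hesoal, fetrapneg → fetrapneal) drop the final letter and add -al.
So wonefrig → wonefrial.

wonefrial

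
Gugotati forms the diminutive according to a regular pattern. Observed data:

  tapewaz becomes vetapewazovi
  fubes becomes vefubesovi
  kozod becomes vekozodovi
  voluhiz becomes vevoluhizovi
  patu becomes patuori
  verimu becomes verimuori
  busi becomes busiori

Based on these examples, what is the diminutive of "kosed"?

vekosedovi

voluhiz and busi both have last vowel 'i' yet inflect differently (vevoluhizovi, busiori), so the last vowel is not what conditions the rule; whether the stem ends in a vowel or a consonant is.
"kosed" ends in a consonant. The stems ending in a consonant (tapewaz → vetapewazovi, fubes → vefubesovi, kozod → vekozodovi) add ve- … -ovi around the stem.
The other pattern: stems ending in a vowel add -ori.
So kosed → vekosedovi.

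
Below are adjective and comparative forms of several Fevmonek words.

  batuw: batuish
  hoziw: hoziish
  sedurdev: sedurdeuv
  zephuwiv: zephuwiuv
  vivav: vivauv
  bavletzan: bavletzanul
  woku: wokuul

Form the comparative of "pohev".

poheuv

hoziw and zephuwiv both have last vowel 'i' yet inflect differently (hoziish, zephuwiuv), so the last vowel is not what conditions the rule; the final letter is.
"pohev" ends in -v. The stems ending in -v (sedurdev → sedurdeuv, zephuwiv → zephuwiuv, vivav → vivauv) drop the final letter and add -uv.
So pohev → poheuv.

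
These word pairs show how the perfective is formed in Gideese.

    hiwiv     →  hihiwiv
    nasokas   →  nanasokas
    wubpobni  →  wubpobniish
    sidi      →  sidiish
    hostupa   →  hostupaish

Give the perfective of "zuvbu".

zuvbuish

sidi and hiwiv both have last vowel 'i' yet inflect differently (sidiish, hihiwiv), so the last vowel is not what conditions the rule; whether the stem ends in a vowel or a consonant is.
"zuvbu" ends in a vowel. The stems ending in a vowel (hostupa → hostupaish, sidi → sidiish, wubpobni → wubpobniish) add -ish.
The other pattern: stems ending in a consonant repeat the first consonant+vowel as a prefix.
So zuvbu → zuvbuish.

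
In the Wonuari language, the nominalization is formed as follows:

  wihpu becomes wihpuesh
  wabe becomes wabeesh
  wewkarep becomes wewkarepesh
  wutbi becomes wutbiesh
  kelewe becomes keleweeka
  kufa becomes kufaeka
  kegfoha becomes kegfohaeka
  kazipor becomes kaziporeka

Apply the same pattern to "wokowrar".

"wokowrar" begins with w-. The stems beginning with w- (wihpu → wihpuesh, wabe → wabeesh, wewkarep → wewkarepesh) add -esh.
The other pattern: stems beginning with k- add -eka.
So wokowrar → wokowraresh.

wokowraresh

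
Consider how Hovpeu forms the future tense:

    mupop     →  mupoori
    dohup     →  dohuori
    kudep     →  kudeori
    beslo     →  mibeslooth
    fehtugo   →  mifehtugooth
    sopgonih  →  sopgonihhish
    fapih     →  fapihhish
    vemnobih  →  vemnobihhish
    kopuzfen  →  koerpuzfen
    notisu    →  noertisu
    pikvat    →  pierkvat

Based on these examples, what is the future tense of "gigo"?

migigooth

"gigo" ends in -o. The stems ending in -o (beslo → mibeslooth, fehtugo → mifehtugooth) add mi- … -oth around the stem.
The other patterns: stems ending in -p drop the final letter and add -ori; stems ending in -h double the final consonant and add -ish; stems ending in -n, -t or -u insert -er- after the first vowel.
So gigo → migigooth.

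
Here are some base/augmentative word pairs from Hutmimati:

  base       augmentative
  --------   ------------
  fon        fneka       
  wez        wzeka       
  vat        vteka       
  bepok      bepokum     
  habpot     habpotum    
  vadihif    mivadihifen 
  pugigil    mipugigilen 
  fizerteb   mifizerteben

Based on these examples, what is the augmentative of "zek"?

zkeka

vat and habpot both end in -t yet inflect differently (vteka, habpotum), so the final letter is not what conditions the rule; the number of vowels is.
"zek" has 1 vowel. The stems with 1 vowel (fon → fneka, wez → wzeka, vat → vteka) delete the last vowel and add -eka.
The other patterns: stems with 2 vowels add -um; stems with 3 vowels add mi- … -en around the stem.
So zek → zkeka.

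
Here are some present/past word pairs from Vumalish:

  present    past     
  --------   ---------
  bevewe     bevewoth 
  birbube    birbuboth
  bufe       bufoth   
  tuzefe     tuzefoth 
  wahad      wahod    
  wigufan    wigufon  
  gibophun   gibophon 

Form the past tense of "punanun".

punanon

"punanun" ends in -n. The stems ending in -n (wigufan → wigufon, gibophun → gibophon) change the last vowel to 'o'.
So punanun → punanon.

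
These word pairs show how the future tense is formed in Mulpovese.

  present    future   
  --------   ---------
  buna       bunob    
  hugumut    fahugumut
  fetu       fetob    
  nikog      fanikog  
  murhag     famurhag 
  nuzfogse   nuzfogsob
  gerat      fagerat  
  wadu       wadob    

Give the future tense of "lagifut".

falagifut

"lagifut" ends in a consonant. The stems ending in a consonant (hugumut → fahugumut, gerat → fagerat, nikog → fanikog) add the prefix fa-.
The other pattern: stems ending in a vowel drop the final letter and add -ob.
So lagifut → falagifut.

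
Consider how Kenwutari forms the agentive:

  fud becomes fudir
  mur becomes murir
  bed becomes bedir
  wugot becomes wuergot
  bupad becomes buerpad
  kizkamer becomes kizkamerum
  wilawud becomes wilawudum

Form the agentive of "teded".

"teded" has 2 vowels. The stems with 2 vowels (wugot → wuergot, bupad → buerpad) insert -er- after the first vowel.
So teded → teerded.

teerded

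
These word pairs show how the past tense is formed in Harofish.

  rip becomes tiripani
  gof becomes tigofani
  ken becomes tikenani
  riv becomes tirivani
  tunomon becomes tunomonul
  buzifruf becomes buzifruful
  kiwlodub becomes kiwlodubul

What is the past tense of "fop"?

gof and buzifruf both end in -f yet inflect differently (tigofani, buzifruful), so the final letter is not what conditions the rule; the number of vowels is.
"fop" has 1 vowel. The stems with 1 vowel (rip → tiripani, riv → tirivani, ken → tikenani) add ti- … -ani around the stem.
So fop → tifopani.

tifopani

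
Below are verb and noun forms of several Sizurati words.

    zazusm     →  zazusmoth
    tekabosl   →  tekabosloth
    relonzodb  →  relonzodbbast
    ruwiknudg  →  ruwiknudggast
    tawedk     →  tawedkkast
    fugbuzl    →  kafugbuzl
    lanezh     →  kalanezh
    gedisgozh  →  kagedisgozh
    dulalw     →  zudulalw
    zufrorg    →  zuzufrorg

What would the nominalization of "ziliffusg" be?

ziliffusgoth

tekabosl and fugbuzl both end in -l yet inflect differently (tekabosloth, kafugbuzl), so the final letter is not what conditions the rule; the second-to-last letter is.
"ziliffusg" has second-to-last letter 's'. The stems whose second-to-last letter is 's' (zazusm → zazusmoth, tekabosl → tekabosloth) add -oth.
So ziliffusg → ziliffusgoth.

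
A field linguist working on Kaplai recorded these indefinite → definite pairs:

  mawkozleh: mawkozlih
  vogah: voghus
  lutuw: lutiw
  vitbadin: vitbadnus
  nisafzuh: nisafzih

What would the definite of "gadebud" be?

mawkozleh and vogah both end in -h yet inflect differently (mawkozlih, voghus), so the final letter is not what conditions the rule; the last vowel is.
"gadebud" has last vowel 'u'. The stems whose last vowel is 'u' (lutuw → lutiw, nisafzuh → nisafzih) change the last vowel to 'i'.
The other pattern: stems whose last vowel is 'a' or 'i' delete the last vowel and add -us.
So gadebud → gadebid.

gadebid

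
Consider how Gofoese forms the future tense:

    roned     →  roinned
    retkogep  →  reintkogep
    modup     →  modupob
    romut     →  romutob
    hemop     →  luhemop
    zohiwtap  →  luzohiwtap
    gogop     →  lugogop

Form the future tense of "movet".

"movet" has last vowel 'e'. The stems whose last vowel is 'e' (roned → roinned, retkogep → reintkogep) insert -in- after the first vowel.
So movet → moinvet.

moinvet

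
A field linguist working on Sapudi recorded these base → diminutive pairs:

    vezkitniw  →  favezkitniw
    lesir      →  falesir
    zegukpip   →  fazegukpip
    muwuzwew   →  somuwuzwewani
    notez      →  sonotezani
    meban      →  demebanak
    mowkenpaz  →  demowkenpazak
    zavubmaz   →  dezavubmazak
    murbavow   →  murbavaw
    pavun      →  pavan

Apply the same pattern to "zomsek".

sozomsekani

vezkitniw and muwuzwew both end in -w yet inflect differently (favezkitniw, somuwuzwewani), so the final letter is not what conditions the rule; the last vowel is.
"zomsek" has last vowel 'e'. The stems whose last vowel is 'e' (muwuzwew → somuwuzwewani, notez → sonotezani) add so- … -ani around the stem.
The other patterns: stems whose last vowel is 'i' add the prefix fa-; stems whose last vowel is 'a' add de- … -ak around the stem; stems whose last vowel is 'o' or 'u' change the last vowel to 'a'.
So zomsek → sozomsekani.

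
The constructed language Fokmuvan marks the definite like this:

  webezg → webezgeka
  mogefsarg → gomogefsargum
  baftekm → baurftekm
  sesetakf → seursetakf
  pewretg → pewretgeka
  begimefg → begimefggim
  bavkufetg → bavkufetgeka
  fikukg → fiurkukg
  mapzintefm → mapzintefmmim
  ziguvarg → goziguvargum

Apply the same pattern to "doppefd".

"doppefd" has second-to-last letter 'f'. The stems whose second-to-last letter is 'f' (begimefg → begimefggim, mapzintefm → mapzintefmmim) double the final consonant and add -im.
So doppefd → doppefddim.

doppefddim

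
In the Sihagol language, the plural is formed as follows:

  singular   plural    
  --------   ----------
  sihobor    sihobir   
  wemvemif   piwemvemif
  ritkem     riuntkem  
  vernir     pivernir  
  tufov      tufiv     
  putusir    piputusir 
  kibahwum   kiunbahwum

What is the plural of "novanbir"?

sihobor and putusir both end in -r yet inflect differently (sihobir, piputusir), so the final letter is not what conditions the rule; the last vowel is.
"novanbir" has last vowel 'i'. The stems whose last vowel is 'i' (putusir → piputusir, wemvemif → piwemvemif, vernir → pivernir) add the prefix pi-.
The other patterns: stems whose last vowel is 'o' change the last vowel to 'i'; stems whose last vowel is 'e' or 'u' insert -un- after the first vowel.
So novanbir → pinovanbir.

pinovanbir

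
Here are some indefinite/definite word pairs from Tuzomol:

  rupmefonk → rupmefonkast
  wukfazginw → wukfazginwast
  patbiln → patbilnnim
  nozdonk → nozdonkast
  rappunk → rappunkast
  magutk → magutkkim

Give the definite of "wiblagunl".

wiblagunlast

rupmefonk and magutk both end in -k yet inflect differently (rupmefonkast, magutkkim), so the final letter is not what conditions the rule; the second-to-last letter is.
"wiblagunl" has second-to-last letter 'n'. The stems whose second-to-last letter is 'n' (rupmefonk → rupmefonkast, rappunk → rappunkast, wukfazginw → wukfazginwast) add -ast.
The other pattern: stems whose second-to-last letter is 'l' or 't' double the final consonant and add -im.
So wiblagunl → wiblagunlast.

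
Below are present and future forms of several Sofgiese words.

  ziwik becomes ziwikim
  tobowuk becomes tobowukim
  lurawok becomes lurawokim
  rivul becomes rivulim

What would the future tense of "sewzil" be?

sewzilim

Every pair shown (ziwik → ziwikim, tobowuk → tobowukim, lurawok → lurawokim, …) follows the same rule: add -im.
So sewzil → sewzilim.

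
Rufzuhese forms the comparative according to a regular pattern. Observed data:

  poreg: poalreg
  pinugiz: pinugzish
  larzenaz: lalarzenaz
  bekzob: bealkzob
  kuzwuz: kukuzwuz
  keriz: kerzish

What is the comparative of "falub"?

kuzwuz and keriz both end in -z yet inflect differently (kukuzwuz, kerzish), so the final letter is not what conditions the rule; the last vowel is.
"falub" has last vowel 'u'. The one such stem in the data (kuzwuz → kukuzwuz) repeats the first consonant+vowel as a prefix (as does larzenaz), so the same rule applies.
The other patterns: stems whose last vowel is 'e' or 'o' insert -al- after the first vowel; stems whose last vowel is 'i' delete the last vowel and add -ish.
So falub → fafalub.

fafalub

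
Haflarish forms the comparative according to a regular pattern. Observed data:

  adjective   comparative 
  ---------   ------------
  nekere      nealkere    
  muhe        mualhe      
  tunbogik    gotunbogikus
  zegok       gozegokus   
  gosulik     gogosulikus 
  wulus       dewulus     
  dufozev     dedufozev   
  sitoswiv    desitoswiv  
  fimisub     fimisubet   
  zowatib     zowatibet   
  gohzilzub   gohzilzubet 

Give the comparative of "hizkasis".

dehizkasis

nekere and dufozev both have last vowel 'e' yet inflect differently (nealkere, dedufozev), so the last vowel is not what conditions the rule; the final letter is.
"hizkasis" ends in -s. The one such stem in the data (wulus → dewulus) adds the prefix de-, so the same rule applies.
So hizkasis → dehizkasis.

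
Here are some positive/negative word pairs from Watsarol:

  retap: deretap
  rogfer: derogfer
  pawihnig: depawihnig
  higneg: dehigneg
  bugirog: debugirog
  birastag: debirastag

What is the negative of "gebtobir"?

Every pair shown (retap → deretap, rogfer → derogfer, pawihnig → depawihnig, …) follows the same rule: add the prefix de-.
So gebtobir → degebtobir.

degebtobir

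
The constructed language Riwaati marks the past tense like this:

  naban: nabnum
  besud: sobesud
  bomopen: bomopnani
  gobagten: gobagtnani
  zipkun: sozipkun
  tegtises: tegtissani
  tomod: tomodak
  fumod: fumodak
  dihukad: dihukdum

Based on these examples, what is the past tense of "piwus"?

sopiwus

bomopen and zipkun both end in -n yet inflect differently (bomopnani, sozipkun), so the final letter is not what conditions the rule; the last vowel is.
"piwus" has last vowel 'u'. The stems whose last vowel is 'u' (zipkun → sozipkun, besud → sobesud) add the prefix so-.
So piwus → sopiwus.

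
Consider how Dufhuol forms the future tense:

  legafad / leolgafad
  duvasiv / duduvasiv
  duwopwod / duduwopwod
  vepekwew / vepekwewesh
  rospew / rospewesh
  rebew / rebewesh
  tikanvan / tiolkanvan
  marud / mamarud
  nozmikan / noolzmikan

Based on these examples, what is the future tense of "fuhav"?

fuolhav

"fuhav" has last vowel 'a'. The stems whose last vowel is 'a' (nozmikan → noolzmikan, tikanvan → tiolkanvan, legafad → leolgafad) insert -ol- after the first vowel.
The other patterns: stems whose last vowel is 'e' add -esh; stems whose last vowel is 'i', 'o' or 'u' repeat the first consonant+vowel as a prefix.
So fuhav → fuolhav.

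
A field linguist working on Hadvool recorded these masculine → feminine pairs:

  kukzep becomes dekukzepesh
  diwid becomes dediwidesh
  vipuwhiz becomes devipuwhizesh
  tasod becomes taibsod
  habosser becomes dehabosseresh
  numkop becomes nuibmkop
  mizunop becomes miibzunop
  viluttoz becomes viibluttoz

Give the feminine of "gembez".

degembezesh

numkop and kukzep both end in -p yet inflect differently (nuibmkop, dekukzepesh), so the final letter is not what conditions the rule; the last vowel is.
"gembez" has last vowel 'e'. The stems whose last vowel is 'e' (kukzep → dekukzepesh, habosser → dehabosseresh) add de- … -esh around the stem.
So gembez → degembezesh.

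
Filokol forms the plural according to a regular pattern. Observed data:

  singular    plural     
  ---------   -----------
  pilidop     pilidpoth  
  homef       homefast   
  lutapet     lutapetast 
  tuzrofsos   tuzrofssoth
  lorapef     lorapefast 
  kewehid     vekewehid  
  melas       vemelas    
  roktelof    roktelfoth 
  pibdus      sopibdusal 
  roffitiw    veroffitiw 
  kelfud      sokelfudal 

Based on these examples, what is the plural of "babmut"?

tuzrofsos and melas both end in -s yet inflect differently (tuzrofssoth, vemelas), so the final letter is not what conditions the rule; the last vowel is.
"babmut" has last vowel 'u'. The stems whose last vowel is 'u' (kelfud → sokelfudal, pibdus → sopibdusal) add so- … -al around the stem.
The other patterns: stems whose last vowel is 'o' delete the last vowel and add -oth; stems whose last vowel is 'a' or 'i' add the prefix ve-; stems whose last vowel is 'e' add -ast.
So babmut → sobabmutal.

sobabmutal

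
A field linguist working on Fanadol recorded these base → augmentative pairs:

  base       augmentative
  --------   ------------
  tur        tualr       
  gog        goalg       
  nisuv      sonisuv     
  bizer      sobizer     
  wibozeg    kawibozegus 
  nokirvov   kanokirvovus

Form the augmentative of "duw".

"duw" has 1 vowel. The stems with 1 vowel (tur → tualr, gog → goalg) insert -al- after the first vowel.
The other patterns: stems with 2 vowels add the prefix so-; stems with 3 vowels add ka- … -us around the stem.
So duw → dualw.

dualw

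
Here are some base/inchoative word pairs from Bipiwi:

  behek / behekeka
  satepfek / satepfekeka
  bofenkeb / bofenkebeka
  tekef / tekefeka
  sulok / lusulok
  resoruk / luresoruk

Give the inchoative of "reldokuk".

"reldokuk" has last vowel 'u'. The one such stem in the data (resoruk → luresoruk) adds the prefix lu-, so the same rule applies.
So reldokuk → lureldokuk.

lureldokuk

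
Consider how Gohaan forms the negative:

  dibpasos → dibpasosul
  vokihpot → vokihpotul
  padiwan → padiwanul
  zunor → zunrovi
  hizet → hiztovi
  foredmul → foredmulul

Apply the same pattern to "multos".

"multos" has 2 vowels. The stems with 2 vowels (hizet → hiztovi, zunor → zunrovi) delete the last vowel and add -ovi.
So multos → multsovi.

multsovi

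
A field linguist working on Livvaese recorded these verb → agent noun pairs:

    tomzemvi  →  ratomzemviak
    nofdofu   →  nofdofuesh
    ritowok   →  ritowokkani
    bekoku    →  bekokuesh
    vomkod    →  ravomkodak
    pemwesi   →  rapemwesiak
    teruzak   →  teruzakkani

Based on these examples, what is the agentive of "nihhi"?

ritowok and vomkod both have last vowel 'o' yet inflect differently (ritowokkani, ravomkodak), so the last vowel is not what conditions the rule; the final letter is.
"nihhi" ends in -i. The stems ending in -i (tomzemvi → ratomzemviak, pemwesi → rapemwesiak) add ra- … -ak around the stem.
So nihhi → ranihhiak.

ranihhiak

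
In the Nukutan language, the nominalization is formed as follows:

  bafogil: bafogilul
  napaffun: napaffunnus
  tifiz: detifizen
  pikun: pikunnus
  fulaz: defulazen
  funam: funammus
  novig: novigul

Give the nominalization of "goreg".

funam and fulaz both have last vowel 'a' yet inflect differently (funammus, defulazen), so the last vowel is not what conditions the rule; the final letter is.
"goreg" ends in -g. The one such stem in the data (novig → novigul) adds -ul, so the same rule applies.
The other patterns: stems ending in -m or -n double the final consonant and add -us; stems ending in -z add de- … -en around the stem.
So goreg → goregul.

goregul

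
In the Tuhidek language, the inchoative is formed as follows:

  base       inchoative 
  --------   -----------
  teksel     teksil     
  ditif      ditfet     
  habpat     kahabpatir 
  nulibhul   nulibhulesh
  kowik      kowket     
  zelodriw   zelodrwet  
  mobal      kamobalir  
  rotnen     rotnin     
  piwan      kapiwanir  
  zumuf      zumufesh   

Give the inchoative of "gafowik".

gafowket

teksel and nulibhul both end in -l yet inflect differently (teksil, nulibhulesh), so the final letter is not what conditions the rule; the last vowel is.
"gafowik" has last vowel 'i'. The stems whose last vowel is 'i' (ditif → ditfet, kowik → kowket, zelodriw → zelodrwet) delete the last vowel and add -et.
The other patterns: stems whose last vowel is 'e' change the last vowel to 'i'; stems whose last vowel is 'u' add -esh; stems whose last vowel is 'a' add ka- … -ir around the stem.
So gafowik → gafowket.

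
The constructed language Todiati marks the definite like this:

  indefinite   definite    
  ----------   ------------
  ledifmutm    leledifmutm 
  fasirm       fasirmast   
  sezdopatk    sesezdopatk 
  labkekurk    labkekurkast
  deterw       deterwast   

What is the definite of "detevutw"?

"detevutw" has second-to-last letter 't'. The stems whose second-to-last letter is 't' (ledifmutm → leledifmutm, sezdopatk → sesezdopatk) repeat the first consonant+vowel as a prefix.
The other pattern: stems whose second-to-last letter is 'r' add -ast.
So detevutw → dedetevutw.

dedetevutw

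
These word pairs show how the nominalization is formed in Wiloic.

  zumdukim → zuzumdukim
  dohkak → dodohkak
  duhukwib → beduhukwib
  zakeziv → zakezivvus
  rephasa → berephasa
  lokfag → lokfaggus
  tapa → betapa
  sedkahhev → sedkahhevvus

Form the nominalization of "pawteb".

bepawteb

rephasa and lokfag both have last vowel 'a' yet inflect differently (berephasa, lokfaggus), so the last vowel is not what conditions the rule; the final letter is.
"pawteb" ends in -b. The one such stem in the data (duhukwib → beduhukwib) adds the prefix be-, so the same rule applies.
The other patterns: stems ending in -g or -v double the final consonant and add -us; stems ending in -k or -m repeat the first consonant+vowel as a prefix.
So pawteb → bepawteb.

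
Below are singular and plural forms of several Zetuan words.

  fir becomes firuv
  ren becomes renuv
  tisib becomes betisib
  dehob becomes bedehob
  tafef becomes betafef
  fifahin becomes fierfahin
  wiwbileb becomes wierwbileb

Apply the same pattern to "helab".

behelab

"helab" has 2 vowels. The stems with 2 vowels (tisib → betisib, dehob → bedehob, tafef → betafef) add the prefix be-.
The other patterns: stems with 1 vowel add -uv; stems with 3 vowels insert -er- after the first vowel.
So helab → behelab.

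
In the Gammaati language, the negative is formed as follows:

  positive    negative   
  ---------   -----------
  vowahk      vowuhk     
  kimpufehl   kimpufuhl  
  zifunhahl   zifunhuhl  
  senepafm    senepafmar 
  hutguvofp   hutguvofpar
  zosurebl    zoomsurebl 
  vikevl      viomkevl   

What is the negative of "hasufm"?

kimpufehl and zosurebl both end in -l yet inflect differently (kimpufuhl, zoomsurebl), so the final letter is not what conditions the rule; the second-to-last letter is.
"hasufm" has second-to-last letter 'f'. The stems whose second-to-last letter is 'f' (senepafm → senepafmar, hutguvofp → hutguvofpar) add -ar.
So hasufm → hasufmar.

hasufmar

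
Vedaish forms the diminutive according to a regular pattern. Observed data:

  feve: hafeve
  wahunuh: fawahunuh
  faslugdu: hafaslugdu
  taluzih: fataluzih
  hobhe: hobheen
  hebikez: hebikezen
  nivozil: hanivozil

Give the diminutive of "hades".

"hades" begins with h-. The stems beginning with h- (hebikez → hebikezen, hobhe → hobheen) add -en.
So hades → hadesen.

hadesen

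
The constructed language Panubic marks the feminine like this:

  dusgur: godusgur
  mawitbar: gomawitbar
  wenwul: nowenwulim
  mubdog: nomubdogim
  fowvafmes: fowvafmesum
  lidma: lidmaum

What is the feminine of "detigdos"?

detigdosum

lidma and mawitbar both have last vowel 'a' yet inflect differently (lidmaum, gomawitbar), so the last vowel is not what conditions the rule; the final letter is.
"detigdos" ends in -s. The one such stem in the data (fowvafmes → fowvafmesum) adds -um, so the same rule applies.
So detigdos → detigdosum.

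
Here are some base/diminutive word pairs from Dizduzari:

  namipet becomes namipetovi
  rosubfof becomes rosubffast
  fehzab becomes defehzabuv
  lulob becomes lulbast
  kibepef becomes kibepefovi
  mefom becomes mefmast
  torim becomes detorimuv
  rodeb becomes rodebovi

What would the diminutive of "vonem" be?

"vonem" has last vowel 'e'. The stems whose last vowel is 'e' (namipet → namipetovi, kibepef → kibepefovi, rodeb → rodebovi) add -ovi.
The other patterns: stems whose last vowel is 'o' delete the last vowel and add -ast; stems whose last vowel is 'a' or 'i' add de- … -uv around the stem.
So vonem → vonemovi.

vonemovi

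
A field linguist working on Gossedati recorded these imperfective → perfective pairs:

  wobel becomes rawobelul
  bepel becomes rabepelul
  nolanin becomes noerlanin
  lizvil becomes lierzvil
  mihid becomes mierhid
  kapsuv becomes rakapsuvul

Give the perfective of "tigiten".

lizvil and bepel both end in -l yet inflect differently (lierzvil, rabepelul), so the final letter is not what conditions the rule; the last vowel is.
"tigiten" has last vowel 'e'. The stems whose last vowel is 'e' (bepel → rabepelul, wobel → rawobelul) add ra- … -ul around the stem.
The other pattern: stems whose last vowel is 'i' insert -er- after the first vowel.
So tigiten → ratigitenul.

ratigitenul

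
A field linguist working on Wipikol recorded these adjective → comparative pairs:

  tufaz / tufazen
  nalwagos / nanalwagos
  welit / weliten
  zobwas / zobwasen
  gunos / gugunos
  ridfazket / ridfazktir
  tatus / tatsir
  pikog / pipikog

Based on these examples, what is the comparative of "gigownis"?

gigownisen

nalwagos and zobwas both end in -s yet inflect differently (nanalwagos, zobwasen), so the final letter is not what conditions the rule; the last vowel is.
"gigownis" has last vowel 'i'. The one such stem in the data (welit → weliten) adds -en, so the same rule applies.
So gigownis → gigownisen.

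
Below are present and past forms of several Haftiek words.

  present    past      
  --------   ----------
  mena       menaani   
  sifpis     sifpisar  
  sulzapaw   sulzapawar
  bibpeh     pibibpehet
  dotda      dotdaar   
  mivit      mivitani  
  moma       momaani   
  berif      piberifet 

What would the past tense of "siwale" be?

moma and dotda both end in -a yet inflect differently (momaani, dotdaar), so the final letter is not what conditions the rule; the first letter is.
"siwale" begins with s-. The stems beginning with s- (sifpis → sifpisar, sulzapaw → sulzapawar) add -ar.
The other patterns: stems beginning with m- add -ani; stems beginning with b- add pi- … -et around the stem.
So siwale → siwalear.

siwalear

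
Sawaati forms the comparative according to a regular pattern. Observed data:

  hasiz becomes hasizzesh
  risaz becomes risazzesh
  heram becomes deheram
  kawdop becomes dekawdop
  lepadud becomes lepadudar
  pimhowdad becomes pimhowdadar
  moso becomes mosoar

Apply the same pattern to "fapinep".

risaz and heram both have last vowel 'a' yet inflect differently (risazzesh, deheram), so the last vowel is not what conditions the rule; the final letter is.
"fapinep" ends in -p. The one such stem in the data (kawdop → dekawdop) adds the prefix de-, so the same rule applies.
So fapinep → defapinep.

defapinep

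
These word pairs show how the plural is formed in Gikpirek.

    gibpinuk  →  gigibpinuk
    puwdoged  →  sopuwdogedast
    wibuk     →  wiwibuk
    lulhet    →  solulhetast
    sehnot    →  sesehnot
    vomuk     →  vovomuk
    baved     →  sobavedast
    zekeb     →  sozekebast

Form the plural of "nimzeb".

sonimzebast

lulhet and sehnot both end in -t yet inflect differently (solulhetast, sesehnot), so the final letter is not what conditions the rule; the last vowel is.
"nimzeb" has last vowel 'e'. The stems whose last vowel is 'e' (baved → sobavedast, lulhet → solulhetast, puwdoged → sopuwdogedast) add so- … -ast around the stem.
The other pattern: stems whose last vowel is 'o' or 'u' repeat the first consonant+vowel as a prefix.
So nimzeb → sonimzebast.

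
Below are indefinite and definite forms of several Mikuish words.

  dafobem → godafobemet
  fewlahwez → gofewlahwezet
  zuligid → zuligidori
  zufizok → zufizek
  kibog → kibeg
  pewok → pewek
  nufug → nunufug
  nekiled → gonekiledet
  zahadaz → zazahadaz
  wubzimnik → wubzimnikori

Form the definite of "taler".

zufizok and wubzimnik both end in -k yet inflect differently (zufizek, wubzimnikori), so the final letter is not what conditions the rule; the last vowel is.
"taler" has last vowel 'e'. The stems whose last vowel is 'e' (nekiled → gonekiledet, fewlahwez → gofewlahwezet, dafobem → godafobemet) add go- … -et around the stem.
So taler → gotaleret.

gotaleret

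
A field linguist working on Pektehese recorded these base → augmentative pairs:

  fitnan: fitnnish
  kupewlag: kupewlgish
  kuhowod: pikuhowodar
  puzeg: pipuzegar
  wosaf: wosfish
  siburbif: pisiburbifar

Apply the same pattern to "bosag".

"bosag" has last vowel 'a'. The stems whose last vowel is 'a' (kupewlag → kupewlgish, fitnan → fitnnish, wosaf → wosfish) delete the last vowel and add -ish.
So bosag → bosgish.

bosgish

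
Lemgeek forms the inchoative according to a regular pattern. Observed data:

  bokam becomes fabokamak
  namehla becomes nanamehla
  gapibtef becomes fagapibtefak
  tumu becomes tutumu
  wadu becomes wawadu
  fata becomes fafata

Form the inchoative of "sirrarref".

fasirrarrefak

bokam and fata both have last vowel 'a' yet inflect differently (fabokamak, fafata), so the last vowel is not what conditions the rule; whether the stem ends in a vowel or a consonant is.
"sirrarref" ends in a consonant. The stems ending in a consonant (bokam → fabokamak, gapibtef → fagapibtefak) add fa- … -ak around the stem.
The other pattern: stems ending in a vowel repeat the first consonant+vowel as a prefix.
So sirrarref → fasirrarrefak.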